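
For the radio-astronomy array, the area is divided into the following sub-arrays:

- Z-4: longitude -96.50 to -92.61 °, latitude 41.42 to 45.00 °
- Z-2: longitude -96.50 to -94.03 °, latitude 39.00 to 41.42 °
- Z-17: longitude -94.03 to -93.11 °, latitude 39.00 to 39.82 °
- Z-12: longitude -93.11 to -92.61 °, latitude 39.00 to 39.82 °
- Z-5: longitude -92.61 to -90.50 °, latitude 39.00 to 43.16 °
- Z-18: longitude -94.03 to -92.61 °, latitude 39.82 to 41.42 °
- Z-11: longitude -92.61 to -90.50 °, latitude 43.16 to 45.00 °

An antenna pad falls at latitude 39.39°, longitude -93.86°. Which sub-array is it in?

Z-17

The point has longitude = -93.86 and latitude = 39.39.
Only Z-17 satisfies -94.03 ≤ longitude ≤ -93.11 and 39.00 ≤ latitude ≤ 39.82.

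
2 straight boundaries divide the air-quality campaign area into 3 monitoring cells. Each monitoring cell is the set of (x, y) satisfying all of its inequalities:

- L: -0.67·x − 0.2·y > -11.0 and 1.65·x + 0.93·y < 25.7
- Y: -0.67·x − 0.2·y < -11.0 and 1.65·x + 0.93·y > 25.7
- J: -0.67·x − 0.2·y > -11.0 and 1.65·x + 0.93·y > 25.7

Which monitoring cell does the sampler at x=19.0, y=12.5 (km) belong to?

Y

-0.67·19.0 − 0.2·12.5 = -15.230, which is < -11.0
1.65·19.0 + 0.93·12.5 = 42.975, which is > 25.7
This sign pattern matches Y.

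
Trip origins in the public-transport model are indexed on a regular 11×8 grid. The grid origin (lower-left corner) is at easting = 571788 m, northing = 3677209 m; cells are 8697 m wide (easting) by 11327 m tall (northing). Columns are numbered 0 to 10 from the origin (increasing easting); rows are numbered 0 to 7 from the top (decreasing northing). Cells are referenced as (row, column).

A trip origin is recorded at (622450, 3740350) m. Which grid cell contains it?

Column index: ⌊(622450 − 571788) / 8697⌋ = ⌊5.825⌋ = 5
Row offset from origin: ⌊(3740350 − 3677209) / 11327⌋ = ⌊5.574⌋ = 5 → row 2 (counted from top)

(2, 5)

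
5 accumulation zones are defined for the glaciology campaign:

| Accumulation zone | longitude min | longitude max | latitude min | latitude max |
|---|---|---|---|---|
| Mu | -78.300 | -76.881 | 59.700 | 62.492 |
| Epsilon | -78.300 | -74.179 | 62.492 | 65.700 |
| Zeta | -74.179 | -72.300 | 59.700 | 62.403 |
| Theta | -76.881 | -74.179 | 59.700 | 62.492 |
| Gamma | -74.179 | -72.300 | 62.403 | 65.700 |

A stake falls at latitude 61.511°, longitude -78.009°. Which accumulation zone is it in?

The point has longitude = -78.009 and latitude = 61.511.
Only Mu satisfies -78.300 ≤ longitude ≤ -76.881 and 59.700 ≤ latitude ≤ 62.492.

Mu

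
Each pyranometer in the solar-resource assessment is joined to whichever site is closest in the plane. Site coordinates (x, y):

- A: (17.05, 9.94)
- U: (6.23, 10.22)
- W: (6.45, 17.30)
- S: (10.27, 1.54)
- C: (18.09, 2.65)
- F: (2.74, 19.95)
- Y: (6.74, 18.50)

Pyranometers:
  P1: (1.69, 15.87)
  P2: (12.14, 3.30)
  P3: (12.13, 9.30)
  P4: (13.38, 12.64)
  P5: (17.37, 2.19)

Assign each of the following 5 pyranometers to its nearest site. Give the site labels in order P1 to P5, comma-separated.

F, S, A, A, C

P1 → F (d²=17.75)
P2 → S (d²=6.59)
P3 → A (d²=24.62)
P4 → A (d²=20.76)
P5 → C (d²=0.73)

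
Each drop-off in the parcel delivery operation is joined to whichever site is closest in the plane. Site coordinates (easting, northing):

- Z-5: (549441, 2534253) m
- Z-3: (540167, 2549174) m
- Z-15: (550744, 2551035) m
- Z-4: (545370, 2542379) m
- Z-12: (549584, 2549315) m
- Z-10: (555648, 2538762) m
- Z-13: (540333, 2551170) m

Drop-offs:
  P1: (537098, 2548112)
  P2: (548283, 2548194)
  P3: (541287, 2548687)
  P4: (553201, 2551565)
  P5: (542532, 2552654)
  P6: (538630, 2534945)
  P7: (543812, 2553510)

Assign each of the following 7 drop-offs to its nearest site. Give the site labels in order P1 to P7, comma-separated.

P1 → Z-3 (d²=10546605.00)
P2 → Z-12 (d²=2949242.00)
P3 → Z-3 (d²=1491569.00)
P4 → Z-15 (d²=6317749.00)
P5 → Z-13 (d²=7037857.00)
P6 → Z-4 (d²=100691956.00)
P7 → Z-13 (d²=17579041.00)

Z-3, Z-12, Z-3, Z-15, Z-13, Z-4, Z-13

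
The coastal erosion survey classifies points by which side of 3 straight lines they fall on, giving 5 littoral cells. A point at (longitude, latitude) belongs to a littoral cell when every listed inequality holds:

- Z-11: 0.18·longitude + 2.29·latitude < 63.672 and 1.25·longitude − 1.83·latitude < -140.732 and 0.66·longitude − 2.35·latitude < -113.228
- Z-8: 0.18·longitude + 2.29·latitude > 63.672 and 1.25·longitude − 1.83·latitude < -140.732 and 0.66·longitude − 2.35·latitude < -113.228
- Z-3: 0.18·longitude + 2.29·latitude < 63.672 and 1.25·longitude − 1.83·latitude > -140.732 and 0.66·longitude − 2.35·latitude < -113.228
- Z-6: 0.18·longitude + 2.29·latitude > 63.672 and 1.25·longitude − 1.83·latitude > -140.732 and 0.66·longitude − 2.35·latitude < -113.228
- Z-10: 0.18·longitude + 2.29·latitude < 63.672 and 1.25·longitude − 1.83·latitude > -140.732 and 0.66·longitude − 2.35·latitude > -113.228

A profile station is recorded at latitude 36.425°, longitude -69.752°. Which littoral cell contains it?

Z-8

0.18·-69.752 + 2.29·36.425 = 70.858, which is > 63.672
1.25·-69.752 − 1.83·36.425 = -153.848, which is < -140.732
0.66·-69.752 − 2.35·36.425 = -131.635, which is < -113.228
This sign pattern matches Z-8.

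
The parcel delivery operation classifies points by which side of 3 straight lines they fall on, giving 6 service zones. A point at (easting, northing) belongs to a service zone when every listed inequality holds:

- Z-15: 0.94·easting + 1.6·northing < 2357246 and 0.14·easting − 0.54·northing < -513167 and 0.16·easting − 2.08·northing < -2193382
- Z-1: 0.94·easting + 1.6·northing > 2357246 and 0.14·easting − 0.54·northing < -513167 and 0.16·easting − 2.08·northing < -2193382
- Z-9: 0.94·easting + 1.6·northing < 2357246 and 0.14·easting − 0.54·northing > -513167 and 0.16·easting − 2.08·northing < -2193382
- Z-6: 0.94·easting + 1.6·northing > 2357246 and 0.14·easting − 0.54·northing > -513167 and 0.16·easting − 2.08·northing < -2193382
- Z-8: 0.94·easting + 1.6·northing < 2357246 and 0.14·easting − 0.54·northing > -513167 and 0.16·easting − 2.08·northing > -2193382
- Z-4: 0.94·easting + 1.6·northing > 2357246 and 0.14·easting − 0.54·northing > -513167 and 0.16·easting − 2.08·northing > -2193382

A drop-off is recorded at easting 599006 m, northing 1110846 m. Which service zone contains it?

Z-15

0.94·599006 + 1.6·1110846 = 2340419.240, which is < 2357246
0.14·599006 − 0.54·1110846 = -515996.000, which is < -513167
0.16·599006 − 2.08·1110846 = -2214718.720, which is < -2193382
This sign pattern matches Z-15.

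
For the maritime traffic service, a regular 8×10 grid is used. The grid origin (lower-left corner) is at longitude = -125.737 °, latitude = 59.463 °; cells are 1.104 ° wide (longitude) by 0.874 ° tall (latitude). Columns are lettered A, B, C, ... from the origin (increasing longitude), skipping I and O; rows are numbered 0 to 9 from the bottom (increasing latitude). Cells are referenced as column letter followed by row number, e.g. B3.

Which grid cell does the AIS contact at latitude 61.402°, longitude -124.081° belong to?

B2

Column index: ⌊(-124.081 − -125.737) / 1.104⌋ = ⌊1.500⌋ = 1 → column B
Row offset from origin: ⌊(61.402 − 59.463) / 0.874⌋ = ⌊2.219⌋ = 2 → row 2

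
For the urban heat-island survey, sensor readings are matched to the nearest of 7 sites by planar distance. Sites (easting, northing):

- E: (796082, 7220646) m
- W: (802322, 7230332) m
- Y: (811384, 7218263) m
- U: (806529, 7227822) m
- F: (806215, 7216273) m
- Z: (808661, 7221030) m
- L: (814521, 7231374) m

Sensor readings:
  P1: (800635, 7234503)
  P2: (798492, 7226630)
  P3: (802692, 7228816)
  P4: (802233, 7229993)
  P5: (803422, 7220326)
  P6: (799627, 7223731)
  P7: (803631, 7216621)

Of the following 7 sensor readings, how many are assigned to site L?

0

P1 → W
P2 → W
P3 → W
P4 → W
P5 → F
P6 → E
P7 → F
0 of the 7 go to L.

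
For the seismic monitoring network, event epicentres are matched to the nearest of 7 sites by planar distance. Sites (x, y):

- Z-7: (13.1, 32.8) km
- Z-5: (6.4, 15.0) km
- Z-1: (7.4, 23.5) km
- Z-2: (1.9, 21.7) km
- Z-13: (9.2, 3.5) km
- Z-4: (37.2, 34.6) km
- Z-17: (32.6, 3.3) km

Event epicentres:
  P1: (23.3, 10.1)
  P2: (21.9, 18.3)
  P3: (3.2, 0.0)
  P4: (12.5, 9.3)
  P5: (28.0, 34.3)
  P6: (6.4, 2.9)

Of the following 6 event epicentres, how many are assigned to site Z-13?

3

P1 → Z-17
P2 → Z-1
P3 → Z-13
P4 → Z-13
P5 → Z-4
P6 → Z-13
3 of the 6 go to Z-13.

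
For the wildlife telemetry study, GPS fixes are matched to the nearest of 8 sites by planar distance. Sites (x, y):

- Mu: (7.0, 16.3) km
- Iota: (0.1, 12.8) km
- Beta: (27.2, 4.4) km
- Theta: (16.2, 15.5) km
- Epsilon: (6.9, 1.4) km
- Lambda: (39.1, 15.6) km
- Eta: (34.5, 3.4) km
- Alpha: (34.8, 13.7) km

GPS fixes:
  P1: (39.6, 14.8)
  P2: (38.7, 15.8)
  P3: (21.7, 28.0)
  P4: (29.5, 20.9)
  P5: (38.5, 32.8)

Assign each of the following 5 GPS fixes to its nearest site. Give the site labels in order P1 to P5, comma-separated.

Lambda, Lambda, Theta, Alpha, Lambda

P1 → Lambda (d²=0.89)
P2 → Lambda (d²=0.20)
P3 → Theta (d²=186.50)
P4 → Alpha (d²=79.93)
P5 → Lambda (d²=296.20)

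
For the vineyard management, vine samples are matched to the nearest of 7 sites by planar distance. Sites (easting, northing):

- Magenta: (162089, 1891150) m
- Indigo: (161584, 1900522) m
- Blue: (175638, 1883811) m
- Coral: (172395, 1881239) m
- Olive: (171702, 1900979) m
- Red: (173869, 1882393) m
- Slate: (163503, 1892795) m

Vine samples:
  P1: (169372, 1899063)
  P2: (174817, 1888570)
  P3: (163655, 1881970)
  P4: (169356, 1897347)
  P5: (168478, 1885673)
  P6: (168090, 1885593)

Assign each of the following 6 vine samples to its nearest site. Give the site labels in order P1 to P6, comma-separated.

P1 → Olive (d²=9099956.00)
P2 → Blue (d²=23322122.00)
P3 → Coral (d²=76921961.00)
P4 → Olive (d²=18695140.00)
P5 → Coral (d²=35003245.00)
P6 → Coral (d²=37490341.00)

Olive, Blue, Coral, Olive, Coral, Coral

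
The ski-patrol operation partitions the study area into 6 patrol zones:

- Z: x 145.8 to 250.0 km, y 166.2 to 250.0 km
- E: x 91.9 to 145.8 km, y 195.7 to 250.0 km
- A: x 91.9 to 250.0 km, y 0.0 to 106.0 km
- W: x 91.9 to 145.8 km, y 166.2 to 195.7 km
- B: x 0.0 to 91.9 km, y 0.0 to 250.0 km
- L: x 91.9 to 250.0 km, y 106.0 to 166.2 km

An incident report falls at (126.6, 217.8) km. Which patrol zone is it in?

E

The point has x = 126.6 and y = 217.8.
Only E satisfies 91.9 ≤ x ≤ 145.8 and 195.7 ≤ y ≤ 250.0.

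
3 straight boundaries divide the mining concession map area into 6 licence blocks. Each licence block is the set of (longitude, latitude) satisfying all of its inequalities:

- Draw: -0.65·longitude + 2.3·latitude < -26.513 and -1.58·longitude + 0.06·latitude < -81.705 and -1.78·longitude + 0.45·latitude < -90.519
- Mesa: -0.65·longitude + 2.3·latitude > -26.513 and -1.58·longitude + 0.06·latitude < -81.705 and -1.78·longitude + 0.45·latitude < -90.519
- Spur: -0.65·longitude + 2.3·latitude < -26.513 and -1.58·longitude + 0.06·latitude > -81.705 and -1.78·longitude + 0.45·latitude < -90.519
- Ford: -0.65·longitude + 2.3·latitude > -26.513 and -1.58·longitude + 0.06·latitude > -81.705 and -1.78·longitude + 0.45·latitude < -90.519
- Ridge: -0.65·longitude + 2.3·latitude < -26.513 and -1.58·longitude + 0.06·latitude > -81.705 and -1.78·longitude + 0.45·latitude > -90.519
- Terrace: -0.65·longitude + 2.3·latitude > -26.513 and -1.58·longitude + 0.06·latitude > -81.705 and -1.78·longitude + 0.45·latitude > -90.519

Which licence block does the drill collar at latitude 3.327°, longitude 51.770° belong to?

-0.65·51.770 + 2.3·3.327 = -25.998, which is > -26.513
-1.58·51.770 + 0.06·3.327 = -81.597, which is > -81.705
-1.78·51.770 + 0.45·3.327 = -90.653, which is < -90.519
This sign pattern matches Ford.

Ford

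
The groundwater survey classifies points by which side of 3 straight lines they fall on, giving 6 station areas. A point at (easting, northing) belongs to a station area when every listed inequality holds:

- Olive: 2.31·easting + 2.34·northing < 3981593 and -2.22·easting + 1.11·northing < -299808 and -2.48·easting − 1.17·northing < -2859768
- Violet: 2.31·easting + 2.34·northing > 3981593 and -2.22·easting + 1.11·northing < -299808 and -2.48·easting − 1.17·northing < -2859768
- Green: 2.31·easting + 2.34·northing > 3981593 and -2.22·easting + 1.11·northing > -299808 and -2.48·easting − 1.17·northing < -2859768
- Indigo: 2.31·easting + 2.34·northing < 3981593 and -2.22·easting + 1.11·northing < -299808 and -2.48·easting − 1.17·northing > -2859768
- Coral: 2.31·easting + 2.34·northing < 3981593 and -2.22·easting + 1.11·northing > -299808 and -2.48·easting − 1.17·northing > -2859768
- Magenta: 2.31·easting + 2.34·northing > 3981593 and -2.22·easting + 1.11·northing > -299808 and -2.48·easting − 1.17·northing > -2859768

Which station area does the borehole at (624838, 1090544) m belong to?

2.31·624838 + 2.34·1090544 = 3995248.740, which is > 3981593
-2.22·624838 + 1.11·1090544 = -176636.520, which is > -299808
-2.48·624838 − 1.17·1090544 = -2825534.720, which is > -2859768
This sign pattern matches Magenta.

Magenta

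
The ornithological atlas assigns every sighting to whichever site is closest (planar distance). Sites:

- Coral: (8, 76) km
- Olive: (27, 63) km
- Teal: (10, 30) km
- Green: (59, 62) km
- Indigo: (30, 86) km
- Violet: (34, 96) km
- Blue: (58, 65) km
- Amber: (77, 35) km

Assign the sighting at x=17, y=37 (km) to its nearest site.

Squared distances to each site:
Coral: 1602.000; Olive: 776.000; Teal: 98.000; Green: 2389.000; Indigo: 2570.000; Violet: 3770.000; Blue: 2465.000; Amber: 3604.000.
Minimum at Teal.

Teal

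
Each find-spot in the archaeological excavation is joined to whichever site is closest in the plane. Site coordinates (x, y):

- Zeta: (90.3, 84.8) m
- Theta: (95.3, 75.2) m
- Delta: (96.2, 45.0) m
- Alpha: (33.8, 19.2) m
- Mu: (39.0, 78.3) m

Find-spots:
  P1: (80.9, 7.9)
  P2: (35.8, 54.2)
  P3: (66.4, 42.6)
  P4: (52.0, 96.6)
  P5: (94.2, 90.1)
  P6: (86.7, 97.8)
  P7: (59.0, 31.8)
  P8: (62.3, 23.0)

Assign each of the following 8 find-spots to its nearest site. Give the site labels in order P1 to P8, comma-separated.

Delta, Mu, Delta, Mu, Zeta, Zeta, Alpha, Alpha

P1 → Delta (d²=1610.50)
P2 → Mu (d²=591.05)
P3 → Delta (d²=893.80)
P4 → Mu (d²=503.89)
P5 → Zeta (d²=43.30)
P6 → Zeta (d²=181.96)
P7 → Alpha (d²=793.80)
P8 → Alpha (d²=826.69)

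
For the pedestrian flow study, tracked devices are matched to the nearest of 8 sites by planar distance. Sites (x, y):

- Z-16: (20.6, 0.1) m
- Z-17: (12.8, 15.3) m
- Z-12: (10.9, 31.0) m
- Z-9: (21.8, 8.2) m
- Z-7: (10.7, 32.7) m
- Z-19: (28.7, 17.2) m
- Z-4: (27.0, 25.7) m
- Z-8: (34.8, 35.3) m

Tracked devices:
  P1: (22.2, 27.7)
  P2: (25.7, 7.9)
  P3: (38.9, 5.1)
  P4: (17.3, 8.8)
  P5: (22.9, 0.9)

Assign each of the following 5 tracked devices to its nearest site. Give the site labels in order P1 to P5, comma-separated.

Z-4, Z-9, Z-19, Z-9, Z-16

P1 → Z-4 (d²=27.04)
P2 → Z-9 (d²=15.30)
P3 → Z-19 (d²=250.45)
P4 → Z-9 (d²=20.61)
P5 → Z-16 (d²=5.93)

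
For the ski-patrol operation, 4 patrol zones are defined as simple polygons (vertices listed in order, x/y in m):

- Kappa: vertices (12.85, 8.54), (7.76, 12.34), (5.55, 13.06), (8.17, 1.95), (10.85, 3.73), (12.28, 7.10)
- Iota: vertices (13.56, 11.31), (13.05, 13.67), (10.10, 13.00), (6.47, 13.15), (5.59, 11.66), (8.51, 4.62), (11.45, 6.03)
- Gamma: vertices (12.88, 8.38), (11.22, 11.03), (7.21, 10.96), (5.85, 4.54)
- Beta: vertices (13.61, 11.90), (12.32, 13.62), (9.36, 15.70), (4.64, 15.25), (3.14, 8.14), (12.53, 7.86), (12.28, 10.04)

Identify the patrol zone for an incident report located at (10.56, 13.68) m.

Cast a ray rightward from (10.56, 13.68). For each polygon, the edges (by vertex number in listed order) whose endpoints lie on opposite sides of y = 13.68, where each meets that height, and whether that is right or left of the point:
Kappa: no edge straddles that height → 0 crossings.
Iota: no edge straddles that height → 0 crossings.
Gamma: no edge straddles that height → 0 crossings.
Beta: 2–3 at x≈12.235 (right), 4–5 at x≈4.309 (left) → 1 crossing.
Only Beta has an odd count, so the point is inside Beta.

Beta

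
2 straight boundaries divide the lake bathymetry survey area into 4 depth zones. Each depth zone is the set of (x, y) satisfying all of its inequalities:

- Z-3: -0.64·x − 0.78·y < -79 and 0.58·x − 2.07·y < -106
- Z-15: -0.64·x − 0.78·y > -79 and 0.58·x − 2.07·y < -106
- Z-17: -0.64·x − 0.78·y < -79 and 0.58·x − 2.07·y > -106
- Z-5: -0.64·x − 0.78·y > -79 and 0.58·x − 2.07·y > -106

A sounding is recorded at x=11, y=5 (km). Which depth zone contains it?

-0.64·11 − 0.78·5 = -10.940, which is > -79
0.58·11 − 2.07·5 = -3.970, which is > -106
This sign pattern matches Z-5.

Z-5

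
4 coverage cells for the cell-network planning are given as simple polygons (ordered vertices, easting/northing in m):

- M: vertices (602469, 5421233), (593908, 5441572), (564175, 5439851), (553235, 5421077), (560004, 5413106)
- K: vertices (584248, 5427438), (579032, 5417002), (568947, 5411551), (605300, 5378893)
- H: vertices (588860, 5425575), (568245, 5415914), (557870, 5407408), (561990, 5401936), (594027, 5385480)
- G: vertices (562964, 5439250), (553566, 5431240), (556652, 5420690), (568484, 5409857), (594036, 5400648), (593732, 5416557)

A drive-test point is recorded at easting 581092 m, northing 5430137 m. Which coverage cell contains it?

Cast a ray rightward from (581092, 5430137). For each polygon, the edges (by vertex number in listed order) whose endpoints lie on opposite sides of northing = 5430137, where each meets that height, and whether that is right or left of the point:
M: 1–2 at easting≈598721.2 (right), 3–4 at easting≈558514.5 (left) → 1 crossing.
K: no edge straddles that height → 0 crossings.
H: no edge straddles that height → 0 crossings.
G: 2–3 at easting≈553888.6 (left), 6–1 at easting≈575319.7 (left) → 0 crossings.
Only M has an odd count, so the point is inside M.

M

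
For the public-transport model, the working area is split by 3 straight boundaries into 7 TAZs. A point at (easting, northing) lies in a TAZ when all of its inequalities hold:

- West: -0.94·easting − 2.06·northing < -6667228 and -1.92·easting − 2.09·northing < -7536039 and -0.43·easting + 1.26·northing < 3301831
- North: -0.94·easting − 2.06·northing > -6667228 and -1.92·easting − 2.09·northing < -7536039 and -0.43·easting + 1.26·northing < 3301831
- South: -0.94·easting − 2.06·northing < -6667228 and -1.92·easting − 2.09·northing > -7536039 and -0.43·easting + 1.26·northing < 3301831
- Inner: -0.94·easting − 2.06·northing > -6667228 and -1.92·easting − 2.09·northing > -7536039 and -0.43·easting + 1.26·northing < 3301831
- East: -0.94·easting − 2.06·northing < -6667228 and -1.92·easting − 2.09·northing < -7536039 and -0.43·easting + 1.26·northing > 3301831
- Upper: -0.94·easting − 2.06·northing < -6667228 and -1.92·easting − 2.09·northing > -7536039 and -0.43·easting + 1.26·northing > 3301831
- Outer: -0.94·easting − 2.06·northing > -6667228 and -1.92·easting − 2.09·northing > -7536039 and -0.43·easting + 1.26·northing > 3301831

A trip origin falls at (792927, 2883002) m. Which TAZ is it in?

-0.94·792927 − 2.06·2883002 = -6684335.500, which is < -6667228
-1.92·792927 − 2.09·2883002 = -7547894.020, which is < -7536039
-0.43·792927 + 1.26·2883002 = 3291623.910, which is < 3301831
This sign pattern matches West.

West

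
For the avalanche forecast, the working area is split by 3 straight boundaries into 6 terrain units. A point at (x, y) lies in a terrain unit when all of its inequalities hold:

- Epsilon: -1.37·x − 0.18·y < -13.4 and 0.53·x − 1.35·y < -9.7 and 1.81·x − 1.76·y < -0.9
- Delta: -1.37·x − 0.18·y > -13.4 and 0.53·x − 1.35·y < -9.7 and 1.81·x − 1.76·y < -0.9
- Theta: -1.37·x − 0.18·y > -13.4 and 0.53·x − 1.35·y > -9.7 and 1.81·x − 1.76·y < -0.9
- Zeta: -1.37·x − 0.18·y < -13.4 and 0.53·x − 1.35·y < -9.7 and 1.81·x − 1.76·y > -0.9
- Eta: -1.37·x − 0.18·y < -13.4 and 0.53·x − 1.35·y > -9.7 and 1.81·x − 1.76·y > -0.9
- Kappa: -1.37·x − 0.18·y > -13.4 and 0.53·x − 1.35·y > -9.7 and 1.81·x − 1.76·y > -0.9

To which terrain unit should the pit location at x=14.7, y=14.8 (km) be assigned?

Zeta

-1.37·14.7 − 0.18·14.8 = -22.803, which is < -13.4
0.53·14.7 − 1.35·14.8 = -12.189, which is < -9.7
1.81·14.7 − 1.76·14.8 = 0.559, which is > -0.9
This sign pattern matches Zeta.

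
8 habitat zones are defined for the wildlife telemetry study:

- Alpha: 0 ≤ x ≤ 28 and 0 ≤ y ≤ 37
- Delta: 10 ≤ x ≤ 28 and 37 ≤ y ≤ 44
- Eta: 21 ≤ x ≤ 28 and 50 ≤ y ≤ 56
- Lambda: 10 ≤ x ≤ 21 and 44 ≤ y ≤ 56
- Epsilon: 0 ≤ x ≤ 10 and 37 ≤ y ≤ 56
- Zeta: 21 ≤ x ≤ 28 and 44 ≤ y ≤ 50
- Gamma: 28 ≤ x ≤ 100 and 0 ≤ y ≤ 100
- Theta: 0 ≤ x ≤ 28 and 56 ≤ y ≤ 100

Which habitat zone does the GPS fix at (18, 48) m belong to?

The point has x = 18 and y = 48.
Only Lambda satisfies 10 ≤ x ≤ 21 and 44 ≤ y ≤ 56.

Lambda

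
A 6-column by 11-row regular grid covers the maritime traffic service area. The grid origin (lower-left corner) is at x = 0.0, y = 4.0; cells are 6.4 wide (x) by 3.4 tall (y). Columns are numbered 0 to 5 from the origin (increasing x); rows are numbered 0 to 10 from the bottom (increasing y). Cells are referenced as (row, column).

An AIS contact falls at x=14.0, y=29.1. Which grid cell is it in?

Column index: ⌊(14.0 − 0.0) / 6.4⌋ = ⌊2.188⌋ = 2
Row offset from origin: ⌊(29.1 − 4.0) / 3.4⌋ = ⌊7.382⌋ = 7 → row 7

(7, 2)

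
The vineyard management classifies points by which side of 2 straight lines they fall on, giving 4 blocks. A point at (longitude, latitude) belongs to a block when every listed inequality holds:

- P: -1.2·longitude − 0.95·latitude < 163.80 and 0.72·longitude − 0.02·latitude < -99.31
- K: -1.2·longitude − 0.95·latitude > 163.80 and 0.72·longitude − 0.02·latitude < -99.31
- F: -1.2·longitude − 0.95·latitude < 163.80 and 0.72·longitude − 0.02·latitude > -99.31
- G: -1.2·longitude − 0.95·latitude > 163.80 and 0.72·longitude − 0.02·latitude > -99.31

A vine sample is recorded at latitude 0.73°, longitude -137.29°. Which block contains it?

-1.2·-137.29 − 0.95·0.73 = 164.054, which is > 163.80
0.72·-137.29 − 0.02·0.73 = -98.863, which is > -99.31
This sign pattern matches G.

G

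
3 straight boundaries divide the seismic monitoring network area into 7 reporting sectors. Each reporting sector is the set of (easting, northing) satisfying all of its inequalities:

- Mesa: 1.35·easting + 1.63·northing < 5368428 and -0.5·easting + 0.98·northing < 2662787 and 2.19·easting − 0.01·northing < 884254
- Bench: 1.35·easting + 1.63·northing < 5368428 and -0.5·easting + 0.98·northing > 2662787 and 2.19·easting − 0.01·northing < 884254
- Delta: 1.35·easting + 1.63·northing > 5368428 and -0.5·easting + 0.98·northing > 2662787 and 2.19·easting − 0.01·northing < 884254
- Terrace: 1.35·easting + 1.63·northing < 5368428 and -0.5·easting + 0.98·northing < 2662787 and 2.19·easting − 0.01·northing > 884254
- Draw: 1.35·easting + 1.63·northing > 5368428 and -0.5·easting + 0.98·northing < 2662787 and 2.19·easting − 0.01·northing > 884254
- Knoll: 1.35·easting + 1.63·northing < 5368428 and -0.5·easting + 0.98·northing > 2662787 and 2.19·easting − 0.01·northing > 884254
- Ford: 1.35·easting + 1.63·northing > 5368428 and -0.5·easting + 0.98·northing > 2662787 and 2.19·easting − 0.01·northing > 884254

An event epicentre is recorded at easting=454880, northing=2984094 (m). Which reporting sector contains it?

1.35·454880 + 1.63·2984094 = 5478161.220, which is > 5368428
-0.5·454880 + 0.98·2984094 = 2696972.120, which is > 2662787
2.19·454880 − 0.01·2984094 = 966346.260, which is > 884254
This sign pattern matches Ford.

Ford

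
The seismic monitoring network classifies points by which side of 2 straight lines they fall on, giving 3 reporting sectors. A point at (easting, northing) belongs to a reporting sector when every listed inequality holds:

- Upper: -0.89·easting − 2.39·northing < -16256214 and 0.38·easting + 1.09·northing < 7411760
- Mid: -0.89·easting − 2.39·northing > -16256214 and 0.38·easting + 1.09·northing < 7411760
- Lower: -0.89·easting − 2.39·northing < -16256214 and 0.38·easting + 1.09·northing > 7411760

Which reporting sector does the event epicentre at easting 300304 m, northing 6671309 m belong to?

Mid

-0.89·300304 − 2.39·6671309 = -16211699.070, which is > -16256214
0.38·300304 + 1.09·6671309 = 7385842.330, which is < 7411760
This sign pattern matches Mid.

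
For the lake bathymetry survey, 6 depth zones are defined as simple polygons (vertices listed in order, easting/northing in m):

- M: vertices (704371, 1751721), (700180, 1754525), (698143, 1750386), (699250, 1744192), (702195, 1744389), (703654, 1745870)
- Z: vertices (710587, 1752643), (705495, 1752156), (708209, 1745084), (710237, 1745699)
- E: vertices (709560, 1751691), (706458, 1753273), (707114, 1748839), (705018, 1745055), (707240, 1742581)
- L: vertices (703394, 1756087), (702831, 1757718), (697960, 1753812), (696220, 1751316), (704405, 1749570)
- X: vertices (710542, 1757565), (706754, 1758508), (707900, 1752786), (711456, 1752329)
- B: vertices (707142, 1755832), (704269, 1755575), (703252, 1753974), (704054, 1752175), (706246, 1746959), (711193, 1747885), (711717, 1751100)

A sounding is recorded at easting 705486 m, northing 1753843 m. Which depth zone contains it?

Cast a ray rightward from (705486, 1753843). For each polygon, the edges (by vertex number in listed order) whose endpoints lie on opposite sides of northing = 1753843, where each meets that height, and whether that is right or left of the point:
M: 1–2 at easting≈701199.4 (left), 2–3 at easting≈699844.4 (left) → 0 crossings.
Z: no edge straddles that height → 0 crossings.
E: no edge straddles that height → 0 crossings.
L: 2–3 at easting≈697998.7 (left), 5–1 at easting≈703742.1 (left) → 0 crossings.
X: 2–3 at easting≈707688.3 (right), 4–1 at easting≈711191.7 (right) → 2 crossings.
B: 3–4 at easting≈703310.4 (left), 7–1 at easting≈709065.0 (right) → 1 crossing.
Only B has an odd count, so the point is inside B.

B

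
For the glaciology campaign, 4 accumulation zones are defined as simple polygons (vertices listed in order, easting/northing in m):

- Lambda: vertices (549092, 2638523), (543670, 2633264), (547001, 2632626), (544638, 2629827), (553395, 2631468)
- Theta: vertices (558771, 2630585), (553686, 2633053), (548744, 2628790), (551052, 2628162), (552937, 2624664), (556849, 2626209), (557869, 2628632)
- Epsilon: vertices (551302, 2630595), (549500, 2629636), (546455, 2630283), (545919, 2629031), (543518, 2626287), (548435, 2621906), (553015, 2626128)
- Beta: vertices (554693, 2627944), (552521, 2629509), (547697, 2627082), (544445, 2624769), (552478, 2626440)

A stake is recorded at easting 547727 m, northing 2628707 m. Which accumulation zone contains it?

Cast a ray rightward from (547727, 2628707). For each polygon, the edges (by vertex number in listed order) whose endpoints lie on opposite sides of northing = 2628707, where each meets that height, and whether that is right or left of the point:
Lambda: no edge straddles that height → 0 crossings.
Theta: 3–4 at easting≈549049.0 (right), 7–1 at easting≈557903.6 (right) → 2 crossings.
Epsilon: 4–5 at easting≈545635.5 (left), 7–1 at easting≈552026.0 (right) → 1 crossing.
Beta: 1–2 at easting≈553634.1 (right), 2–3 at easting≈550926.9 (right) → 2 crossings.
Only Epsilon has an odd count, so the point is inside Epsilon.

Epsilon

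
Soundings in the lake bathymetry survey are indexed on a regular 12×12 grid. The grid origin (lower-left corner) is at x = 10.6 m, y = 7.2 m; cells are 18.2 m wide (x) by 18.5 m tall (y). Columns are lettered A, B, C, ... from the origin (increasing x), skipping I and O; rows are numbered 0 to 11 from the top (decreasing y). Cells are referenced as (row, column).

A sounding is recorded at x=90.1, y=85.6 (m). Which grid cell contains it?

(7, E)

Column index: ⌊(90.1 − 10.6) / 18.2⌋ = ⌊4.368⌋ = 4 → column E
Row offset from origin: ⌊(85.6 − 7.2) / 18.5⌋ = ⌊4.238⌋ = 4 → row 7 (counted from top)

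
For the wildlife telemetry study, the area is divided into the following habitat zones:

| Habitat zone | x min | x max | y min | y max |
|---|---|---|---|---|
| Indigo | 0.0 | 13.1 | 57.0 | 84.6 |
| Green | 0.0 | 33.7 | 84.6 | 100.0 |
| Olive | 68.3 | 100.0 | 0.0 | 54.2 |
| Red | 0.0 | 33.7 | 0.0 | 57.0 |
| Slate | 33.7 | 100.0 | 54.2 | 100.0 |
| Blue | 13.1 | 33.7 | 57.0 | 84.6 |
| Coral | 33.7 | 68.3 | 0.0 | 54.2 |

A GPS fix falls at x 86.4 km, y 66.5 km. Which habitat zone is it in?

Slate

The point has x = 86.4 and y = 66.5.
Only Slate satisfies 33.7 ≤ x ≤ 100.0 and 54.2 ≤ y ≤ 100.0.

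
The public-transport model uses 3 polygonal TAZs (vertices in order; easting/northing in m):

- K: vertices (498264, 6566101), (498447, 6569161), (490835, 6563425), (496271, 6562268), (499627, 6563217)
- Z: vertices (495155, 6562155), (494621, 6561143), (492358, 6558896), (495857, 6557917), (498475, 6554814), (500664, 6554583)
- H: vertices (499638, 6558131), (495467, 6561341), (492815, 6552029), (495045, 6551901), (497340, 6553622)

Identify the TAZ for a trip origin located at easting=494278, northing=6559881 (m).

Cast a ray rightward from (494278, 6559881). For each polygon, the edges (by vertex number in listed order) whose endpoints lie on opposite sides of northing = 6559881, where each meets that height, and whether that is right or left of the point:
K: no edge straddles that height → 0 crossings.
Z: 2–3 at easting≈493350.0 (left), 6–1 at easting≈496809.4 (right) → 1 crossing.
H: 1–2 at easting≈497364.1 (right), 2–3 at easting≈495051.2 (right) → 2 crossings.
Only Z has an odd count, so the point is inside Z.

Z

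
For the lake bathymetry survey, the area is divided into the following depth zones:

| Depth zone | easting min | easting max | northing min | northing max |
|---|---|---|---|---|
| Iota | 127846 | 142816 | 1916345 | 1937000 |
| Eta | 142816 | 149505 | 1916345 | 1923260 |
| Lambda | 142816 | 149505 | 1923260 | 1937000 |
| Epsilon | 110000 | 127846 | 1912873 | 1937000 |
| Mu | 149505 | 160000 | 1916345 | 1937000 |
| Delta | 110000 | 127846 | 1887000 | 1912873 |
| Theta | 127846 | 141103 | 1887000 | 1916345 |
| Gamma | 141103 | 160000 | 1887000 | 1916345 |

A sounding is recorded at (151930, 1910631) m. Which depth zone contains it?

Gamma

The point has easting = 151930 and northing = 1910631.
Only Gamma satisfies 141103 ≤ easting ≤ 160000 and 1887000 ≤ northing ≤ 1916345.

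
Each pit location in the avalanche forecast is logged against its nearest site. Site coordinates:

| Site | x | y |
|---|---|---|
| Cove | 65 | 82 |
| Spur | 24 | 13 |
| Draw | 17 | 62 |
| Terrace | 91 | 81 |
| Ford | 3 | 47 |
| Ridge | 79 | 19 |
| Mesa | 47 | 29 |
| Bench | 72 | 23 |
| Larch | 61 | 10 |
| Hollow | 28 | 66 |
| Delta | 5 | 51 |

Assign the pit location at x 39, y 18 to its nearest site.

Squared distances to each site:
Cove: 4772.000; Spur: 250.000; Draw: 2420.000; Terrace: 6673.000; Ford: 2137.000; Ridge: 1601.000; Mesa: 185.000; Bench: 1114.000; Larch: 548.000; Hollow: 2425.000; Delta: 2245.000.
Minimum at Mesa.

Mesa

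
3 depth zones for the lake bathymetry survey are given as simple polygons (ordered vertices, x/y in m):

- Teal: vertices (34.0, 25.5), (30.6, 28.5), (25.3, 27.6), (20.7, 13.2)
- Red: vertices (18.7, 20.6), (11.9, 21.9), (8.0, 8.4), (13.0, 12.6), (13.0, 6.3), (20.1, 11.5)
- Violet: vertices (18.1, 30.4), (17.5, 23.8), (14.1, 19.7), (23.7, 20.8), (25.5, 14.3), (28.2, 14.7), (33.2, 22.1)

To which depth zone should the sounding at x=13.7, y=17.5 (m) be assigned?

Red

Cast a ray rightward from (13.7, 17.5). For each polygon, the edges (by vertex number in listed order) whose endpoints lie on opposite sides of y = 17.5, where each meets that height, and whether that is right or left of the point:
Teal: 3–4 at x≈22.07 (right), 4–1 at x≈25.35 (right) → 2 crossings.
Red: 2–3 at x≈10.63 (left), 6–1 at x≈19.18 (right) → 1 crossing.
Violet: 4–5 at x≈24.61 (right), 6–7 at x≈30.09 (right) → 2 crossings.
Only Red has an odd count, so the point is inside Red.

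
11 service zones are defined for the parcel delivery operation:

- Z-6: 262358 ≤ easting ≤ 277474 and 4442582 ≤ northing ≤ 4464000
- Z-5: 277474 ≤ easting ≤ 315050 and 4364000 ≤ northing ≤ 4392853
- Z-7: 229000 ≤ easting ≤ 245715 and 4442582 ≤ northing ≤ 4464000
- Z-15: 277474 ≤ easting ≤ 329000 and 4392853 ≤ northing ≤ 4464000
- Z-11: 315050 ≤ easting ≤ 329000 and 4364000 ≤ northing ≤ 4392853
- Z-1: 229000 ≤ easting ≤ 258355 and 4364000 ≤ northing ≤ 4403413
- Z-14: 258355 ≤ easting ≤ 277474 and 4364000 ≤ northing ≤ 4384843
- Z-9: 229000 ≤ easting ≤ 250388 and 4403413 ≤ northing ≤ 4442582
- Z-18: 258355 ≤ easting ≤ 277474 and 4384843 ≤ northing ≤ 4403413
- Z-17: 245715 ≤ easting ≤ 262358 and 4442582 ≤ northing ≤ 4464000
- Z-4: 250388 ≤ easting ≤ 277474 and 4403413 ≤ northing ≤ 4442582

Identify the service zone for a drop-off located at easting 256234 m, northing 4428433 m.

The point has easting = 256234 and northing = 4428433.
Only Z-4 satisfies 250388 ≤ easting ≤ 277474 and 4403413 ≤ northing ≤ 4442582.

Z-4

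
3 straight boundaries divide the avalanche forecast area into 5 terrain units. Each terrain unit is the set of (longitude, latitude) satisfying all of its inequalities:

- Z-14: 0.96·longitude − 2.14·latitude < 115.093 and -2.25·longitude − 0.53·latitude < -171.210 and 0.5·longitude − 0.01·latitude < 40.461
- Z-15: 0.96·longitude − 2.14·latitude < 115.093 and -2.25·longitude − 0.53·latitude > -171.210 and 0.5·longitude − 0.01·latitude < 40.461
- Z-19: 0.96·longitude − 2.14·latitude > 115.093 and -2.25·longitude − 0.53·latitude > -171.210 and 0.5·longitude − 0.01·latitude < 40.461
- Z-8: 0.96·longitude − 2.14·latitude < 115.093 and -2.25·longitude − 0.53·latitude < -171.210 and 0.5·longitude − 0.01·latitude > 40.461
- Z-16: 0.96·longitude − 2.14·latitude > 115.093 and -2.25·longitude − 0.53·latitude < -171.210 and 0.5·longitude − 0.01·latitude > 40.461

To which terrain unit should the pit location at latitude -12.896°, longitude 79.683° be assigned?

Z-14

0.96·79.683 − 2.14·-12.896 = 104.093, which is < 115.093
-2.25·79.683 − 0.53·-12.896 = -172.452, which is < -171.210
0.5·79.683 − 0.01·-12.896 = 39.970, which is < 40.461
This sign pattern matches Z-14.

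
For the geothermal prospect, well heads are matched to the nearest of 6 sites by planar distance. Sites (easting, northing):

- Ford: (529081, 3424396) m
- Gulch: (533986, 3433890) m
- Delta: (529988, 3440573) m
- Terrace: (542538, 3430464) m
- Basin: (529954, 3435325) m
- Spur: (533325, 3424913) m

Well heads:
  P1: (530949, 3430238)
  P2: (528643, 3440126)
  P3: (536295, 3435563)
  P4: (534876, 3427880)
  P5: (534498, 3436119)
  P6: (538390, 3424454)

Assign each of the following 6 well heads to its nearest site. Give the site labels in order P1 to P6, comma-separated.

P1 → Gulch (d²=22560473.00)
P2 → Delta (d²=2008834.00)
P3 → Gulch (d²=8130410.00)
P4 → Spur (d²=11208690.00)
P5 → Gulch (d²=5230585.00)
P6 → Spur (d²=25864906.00)

Gulch, Delta, Gulch, Spur, Gulch, Spur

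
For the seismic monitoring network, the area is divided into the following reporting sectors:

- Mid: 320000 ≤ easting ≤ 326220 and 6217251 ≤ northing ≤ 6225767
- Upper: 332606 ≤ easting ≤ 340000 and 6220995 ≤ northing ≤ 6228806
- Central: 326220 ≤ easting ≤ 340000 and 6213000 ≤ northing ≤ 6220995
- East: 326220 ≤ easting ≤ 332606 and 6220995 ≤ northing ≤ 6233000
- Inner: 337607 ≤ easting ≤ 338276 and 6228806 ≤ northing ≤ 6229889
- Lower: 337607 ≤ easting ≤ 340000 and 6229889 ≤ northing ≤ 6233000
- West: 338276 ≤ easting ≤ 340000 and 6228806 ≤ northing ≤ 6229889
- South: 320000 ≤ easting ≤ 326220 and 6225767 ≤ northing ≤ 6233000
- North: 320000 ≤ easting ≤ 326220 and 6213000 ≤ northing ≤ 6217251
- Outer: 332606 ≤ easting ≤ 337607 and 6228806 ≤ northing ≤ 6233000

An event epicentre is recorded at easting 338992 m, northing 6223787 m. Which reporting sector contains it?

Upper

The point has easting = 338992 and northing = 6223787.
Only Upper satisfies 332606 ≤ easting ≤ 340000 and 6220995 ≤ northing ≤ 6228806.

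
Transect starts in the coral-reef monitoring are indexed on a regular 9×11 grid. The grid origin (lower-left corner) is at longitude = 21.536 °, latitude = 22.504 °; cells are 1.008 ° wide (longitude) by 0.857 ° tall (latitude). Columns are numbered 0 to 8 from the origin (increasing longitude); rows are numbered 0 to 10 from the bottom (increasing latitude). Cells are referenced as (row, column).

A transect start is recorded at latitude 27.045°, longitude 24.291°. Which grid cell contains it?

Column index: ⌊(24.291 − 21.536) / 1.008⌋ = ⌊2.733⌋ = 2
Row offset from origin: ⌊(27.045 − 22.504) / 0.857⌋ = ⌊5.299⌋ = 5 → row 5

(5, 2)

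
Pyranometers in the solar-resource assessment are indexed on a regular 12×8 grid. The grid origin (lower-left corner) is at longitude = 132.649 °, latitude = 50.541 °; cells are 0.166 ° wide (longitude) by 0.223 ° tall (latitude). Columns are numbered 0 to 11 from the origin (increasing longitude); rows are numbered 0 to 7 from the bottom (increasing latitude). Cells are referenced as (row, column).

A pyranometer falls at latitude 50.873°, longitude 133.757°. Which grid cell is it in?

Column index: ⌊(133.757 − 132.649) / 0.166⌋ = ⌊6.675⌋ = 6
Row offset from origin: ⌊(50.873 − 50.541) / 0.223⌋ = ⌊1.489⌋ = 1 → row 1

(1, 6)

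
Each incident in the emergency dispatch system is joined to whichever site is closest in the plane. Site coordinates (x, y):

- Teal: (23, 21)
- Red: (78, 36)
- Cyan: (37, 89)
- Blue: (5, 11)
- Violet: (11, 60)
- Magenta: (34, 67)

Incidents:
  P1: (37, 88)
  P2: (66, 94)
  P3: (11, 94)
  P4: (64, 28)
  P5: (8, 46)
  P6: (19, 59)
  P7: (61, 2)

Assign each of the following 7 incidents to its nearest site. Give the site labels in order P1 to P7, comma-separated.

Cyan, Cyan, Cyan, Red, Violet, Violet, Red

P1 → Cyan (d²=1.00)
P2 → Cyan (d²=866.00)
P3 → Cyan (d²=701.00)
P4 → Red (d²=260.00)
P5 → Violet (d²=205.00)
P6 → Violet (d²=65.00)
P7 → Red (d²=1445.00)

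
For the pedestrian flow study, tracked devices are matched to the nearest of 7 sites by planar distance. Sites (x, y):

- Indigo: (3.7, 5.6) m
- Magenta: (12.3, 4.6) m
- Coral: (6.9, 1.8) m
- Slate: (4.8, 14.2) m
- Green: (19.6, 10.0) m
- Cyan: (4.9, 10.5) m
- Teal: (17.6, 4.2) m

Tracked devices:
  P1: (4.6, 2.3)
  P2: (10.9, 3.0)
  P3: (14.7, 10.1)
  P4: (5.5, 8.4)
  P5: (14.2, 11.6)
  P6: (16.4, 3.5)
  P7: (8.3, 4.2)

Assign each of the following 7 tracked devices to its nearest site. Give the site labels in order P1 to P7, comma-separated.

Coral, Magenta, Green, Cyan, Green, Teal, Coral

P1 → Coral (d²=5.54)
P2 → Magenta (d²=4.52)
P3 → Green (d²=24.02)
P4 → Cyan (d²=4.77)
P5 → Green (d²=31.72)
P6 → Teal (d²=1.93)
P7 → Coral (d²=7.72)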